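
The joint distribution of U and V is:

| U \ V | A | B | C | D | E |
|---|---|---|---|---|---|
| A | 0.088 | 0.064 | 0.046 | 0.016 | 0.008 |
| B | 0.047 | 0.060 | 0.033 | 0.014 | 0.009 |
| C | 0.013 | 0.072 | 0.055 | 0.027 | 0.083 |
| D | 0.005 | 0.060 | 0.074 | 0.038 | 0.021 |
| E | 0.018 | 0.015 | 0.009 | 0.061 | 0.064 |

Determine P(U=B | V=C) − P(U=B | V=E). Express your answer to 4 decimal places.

0.1034

P(V=C) = 0.046 + 0.033 + 0.055 + 0.074 + 0.009 = 0.217; P(U=B | V=C) = 0.033/0.217 = 0.15207.
P(V=E) = 0.008 + 0.009 + 0.083 + 0.021 + 0.064 = 0.185; P(U=B | V=E) = 0.009/0.185 = 0.04865.
Difference = 0.1034.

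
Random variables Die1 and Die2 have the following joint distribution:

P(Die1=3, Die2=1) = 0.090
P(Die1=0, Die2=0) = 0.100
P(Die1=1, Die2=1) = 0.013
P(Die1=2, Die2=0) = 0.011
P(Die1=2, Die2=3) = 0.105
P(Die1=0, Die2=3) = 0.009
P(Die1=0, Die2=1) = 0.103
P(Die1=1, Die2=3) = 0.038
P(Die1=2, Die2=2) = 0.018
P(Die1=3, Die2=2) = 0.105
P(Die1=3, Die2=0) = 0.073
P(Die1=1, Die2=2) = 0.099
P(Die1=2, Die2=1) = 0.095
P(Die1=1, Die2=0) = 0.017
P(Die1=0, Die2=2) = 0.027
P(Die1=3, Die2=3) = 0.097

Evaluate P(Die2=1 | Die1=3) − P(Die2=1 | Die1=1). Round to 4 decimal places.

0.1687

P(Die1=3) = 0.073 + 0.090 + 0.105 + 0.097 = 0.365; P(Die2=1 | Die1=3) = 0.090/0.365 = 0.24658.
P(Die1=1) = 0.017 + 0.013 + 0.099 + 0.038 = 0.167; P(Die2=1 | Die1=1) = 0.013/0.167 = 0.07784.
Difference = 0.1687.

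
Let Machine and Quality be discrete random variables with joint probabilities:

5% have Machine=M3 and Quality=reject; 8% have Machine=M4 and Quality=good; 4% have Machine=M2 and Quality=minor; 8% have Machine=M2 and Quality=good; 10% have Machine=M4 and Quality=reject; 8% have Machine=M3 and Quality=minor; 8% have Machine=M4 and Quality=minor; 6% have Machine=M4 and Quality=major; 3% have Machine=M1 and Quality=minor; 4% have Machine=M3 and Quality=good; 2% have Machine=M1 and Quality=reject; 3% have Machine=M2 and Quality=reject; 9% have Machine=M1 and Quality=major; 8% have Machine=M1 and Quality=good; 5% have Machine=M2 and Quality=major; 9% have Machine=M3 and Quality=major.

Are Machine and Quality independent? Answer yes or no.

P(Machine=M4) = 0.32 and P(Quality=reject) = 0.20, so their product is 0.0640, but P(Machine=M4, Quality=reject) = 0.10. Since these differ, Machine and Quality are not independent.

no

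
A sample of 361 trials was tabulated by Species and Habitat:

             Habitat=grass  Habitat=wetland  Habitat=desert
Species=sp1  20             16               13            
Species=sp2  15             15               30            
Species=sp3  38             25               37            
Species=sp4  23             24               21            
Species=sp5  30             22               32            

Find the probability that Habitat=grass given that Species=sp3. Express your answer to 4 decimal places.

Total with Species=sp3: 38 + 25 + 37 = 100.
P(Habitat=grass | Species=sp3) = 38/100 = 0.3800.

0.3800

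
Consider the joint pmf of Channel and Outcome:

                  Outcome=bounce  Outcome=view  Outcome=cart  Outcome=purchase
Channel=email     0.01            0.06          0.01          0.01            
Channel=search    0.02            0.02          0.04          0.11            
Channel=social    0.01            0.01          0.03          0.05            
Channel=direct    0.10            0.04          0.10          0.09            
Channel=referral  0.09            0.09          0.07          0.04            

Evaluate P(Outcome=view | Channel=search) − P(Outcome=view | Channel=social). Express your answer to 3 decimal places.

P(Channel=search) = 0.02 + 0.02 + 0.04 + 0.11 = 0.19; P(Outcome=view | Channel=search) = 0.02/0.19 = 0.1053.
P(Channel=social) = 0.01 + 0.01 + 0.03 + 0.05 = 0.10; P(Outcome=view | Channel=social) = 0.01/0.10 = 0.1000.
Difference = 0.005.

0.005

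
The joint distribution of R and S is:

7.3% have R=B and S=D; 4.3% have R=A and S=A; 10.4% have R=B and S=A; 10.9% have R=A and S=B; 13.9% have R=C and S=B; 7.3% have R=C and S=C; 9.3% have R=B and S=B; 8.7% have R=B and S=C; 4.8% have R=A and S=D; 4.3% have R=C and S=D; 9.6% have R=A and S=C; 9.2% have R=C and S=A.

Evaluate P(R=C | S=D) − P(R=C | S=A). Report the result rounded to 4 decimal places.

-0.1227

P(S=D) = 0.048 + 0.073 + 0.043 = 0.164; P(R=C | S=D) = 0.043/0.164 = 0.26220.
P(S=A) = 0.043 + 0.104 + 0.092 = 0.239; P(R=C | S=A) = 0.092/0.239 = 0.38494.
Difference = -0.1227.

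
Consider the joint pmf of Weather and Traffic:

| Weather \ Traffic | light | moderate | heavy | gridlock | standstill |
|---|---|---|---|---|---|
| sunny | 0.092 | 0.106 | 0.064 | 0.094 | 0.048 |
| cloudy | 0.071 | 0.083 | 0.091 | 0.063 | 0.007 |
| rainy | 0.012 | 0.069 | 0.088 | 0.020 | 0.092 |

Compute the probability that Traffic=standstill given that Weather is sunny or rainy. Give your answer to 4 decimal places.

P(Weather=sunny) = 0.092 + 0.106 + 0.064 + 0.094 + 0.048 = 0.404.
P(Weather=rainy) = 0.012 + 0.069 + 0.088 + 0.020 + 0.092 = 0.281.
P(Weather ∈ {sunny, rainy}) = 0.404 + 0.281 = 0.685; P(Traffic=standstill, Weather ∈ {sunny, rainy}) = 0.048 + 0.092 = 0.140.
P(Traffic=standstill | Weather ∈ {sunny, rainy}) = 0.140/0.685 = 0.2044.

0.2044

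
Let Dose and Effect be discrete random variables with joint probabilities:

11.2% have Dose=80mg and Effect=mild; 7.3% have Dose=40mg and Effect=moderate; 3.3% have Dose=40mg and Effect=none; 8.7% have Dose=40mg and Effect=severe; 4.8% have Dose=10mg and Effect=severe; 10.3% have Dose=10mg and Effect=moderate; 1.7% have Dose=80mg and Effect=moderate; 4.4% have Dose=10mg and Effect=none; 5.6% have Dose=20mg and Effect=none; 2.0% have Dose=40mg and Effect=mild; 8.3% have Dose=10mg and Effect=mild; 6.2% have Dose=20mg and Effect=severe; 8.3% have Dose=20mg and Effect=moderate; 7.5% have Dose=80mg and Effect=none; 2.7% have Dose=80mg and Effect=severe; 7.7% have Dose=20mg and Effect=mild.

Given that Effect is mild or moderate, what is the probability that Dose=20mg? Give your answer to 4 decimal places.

0.2817

P(Effect=mild) = 0.083 + 0.077 + 0.020 + 0.112 = 0.292.
P(Effect=moderate) = 0.103 + 0.083 + 0.073 + 0.017 = 0.276.
P(Effect ∈ {mild, moderate}) = 0.292 + 0.276 = 0.568; P(Dose=20mg, Effect ∈ {mild, moderate}) = 0.077 + 0.083 = 0.160.
P(Dose=20mg | Effect ∈ {mild, moderate}) = 0.160/0.568 = 0.2817.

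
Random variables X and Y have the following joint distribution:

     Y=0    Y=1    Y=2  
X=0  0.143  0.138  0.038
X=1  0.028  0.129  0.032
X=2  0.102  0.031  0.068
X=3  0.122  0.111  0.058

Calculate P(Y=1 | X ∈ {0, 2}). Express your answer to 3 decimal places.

P(X=0) = 0.143 + 0.138 + 0.038 = 0.319.
P(X=2) = 0.102 + 0.031 + 0.068 = 0.201.
P(X ∈ {0, 2}) = 0.319 + 0.201 = 0.520; P(Y=1, X ∈ {0, 2}) = 0.138 + 0.031 = 0.169.
P(Y=1 | X ∈ {0, 2}) = 0.169/0.520 = 0.325.

0.325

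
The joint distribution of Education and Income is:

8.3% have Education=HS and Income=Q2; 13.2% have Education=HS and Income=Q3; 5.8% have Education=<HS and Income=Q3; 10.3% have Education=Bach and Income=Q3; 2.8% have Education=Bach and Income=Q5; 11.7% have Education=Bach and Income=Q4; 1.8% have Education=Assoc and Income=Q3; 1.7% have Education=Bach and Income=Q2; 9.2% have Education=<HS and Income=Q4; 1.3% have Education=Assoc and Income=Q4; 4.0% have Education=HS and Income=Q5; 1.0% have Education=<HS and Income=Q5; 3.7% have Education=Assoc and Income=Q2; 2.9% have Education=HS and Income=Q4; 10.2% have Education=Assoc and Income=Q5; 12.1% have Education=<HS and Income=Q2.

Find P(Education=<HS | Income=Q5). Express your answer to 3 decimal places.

P(Income=Q5) = 0.010 + 0.040 + 0.102 + 0.028 = 0.180.
P(Education=<HS | Income=Q5) = 0.010/0.180 = 0.056.

0.056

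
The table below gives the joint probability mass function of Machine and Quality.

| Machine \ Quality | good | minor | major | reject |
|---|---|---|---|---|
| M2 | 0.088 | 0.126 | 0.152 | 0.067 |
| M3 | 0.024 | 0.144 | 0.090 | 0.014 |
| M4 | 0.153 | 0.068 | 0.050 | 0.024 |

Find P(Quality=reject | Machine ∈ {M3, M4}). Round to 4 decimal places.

0.0670

P(Machine=M3) = 0.024 + 0.144 + 0.090 + 0.014 = 0.272.
P(Machine=M4) = 0.153 + 0.068 + 0.050 + 0.024 = 0.295.
P(Machine ∈ {M3, M4}) = 0.272 + 0.295 = 0.567; P(Quality=reject, Machine ∈ {M3, M4}) = 0.014 + 0.024 = 0.038.
P(Quality=reject | Machine ∈ {M3, M4}) = 0.038/0.567 = 0.0670.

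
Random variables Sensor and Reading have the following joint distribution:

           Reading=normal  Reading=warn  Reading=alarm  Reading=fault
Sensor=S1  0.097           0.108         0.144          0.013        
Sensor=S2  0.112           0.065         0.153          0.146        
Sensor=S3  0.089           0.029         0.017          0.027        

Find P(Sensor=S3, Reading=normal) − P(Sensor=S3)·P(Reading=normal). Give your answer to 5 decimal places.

P(Sensor=S3) = 0.089 + 0.029 + 0.017 + 0.027 = 0.162.
P(Reading=normal) = 0.097 + 0.112 + 0.089 = 0.298.
P(Sensor=S3, Reading=normal) − P(Sensor=S3)P(Reading=normal) = 0.089 − 0.162×0.298 = 0.04072.

0.04072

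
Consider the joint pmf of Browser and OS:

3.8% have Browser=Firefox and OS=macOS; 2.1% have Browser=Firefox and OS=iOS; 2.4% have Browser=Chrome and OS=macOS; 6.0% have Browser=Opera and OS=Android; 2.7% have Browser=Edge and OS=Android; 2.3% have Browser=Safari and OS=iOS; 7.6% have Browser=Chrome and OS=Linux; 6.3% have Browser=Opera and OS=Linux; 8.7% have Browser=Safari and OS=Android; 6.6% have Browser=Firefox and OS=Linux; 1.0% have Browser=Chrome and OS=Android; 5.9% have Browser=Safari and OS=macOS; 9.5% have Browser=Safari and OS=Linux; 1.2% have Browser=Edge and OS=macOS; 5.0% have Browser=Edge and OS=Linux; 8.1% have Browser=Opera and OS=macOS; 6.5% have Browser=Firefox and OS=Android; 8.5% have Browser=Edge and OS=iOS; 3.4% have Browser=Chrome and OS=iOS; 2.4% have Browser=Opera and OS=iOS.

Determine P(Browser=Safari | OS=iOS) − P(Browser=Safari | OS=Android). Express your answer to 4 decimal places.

-0.2264

P(OS=iOS) = 0.034 + 0.021 + 0.023 + 0.085 + 0.024 = 0.187; P(Browser=Safari | OS=iOS) = 0.023/0.187 = 0.12299.
P(OS=Android) = 0.010 + 0.065 + 0.087 + 0.027 + 0.060 = 0.249; P(Browser=Safari | OS=Android) = 0.087/0.249 = 0.34940.
Difference = -0.2264.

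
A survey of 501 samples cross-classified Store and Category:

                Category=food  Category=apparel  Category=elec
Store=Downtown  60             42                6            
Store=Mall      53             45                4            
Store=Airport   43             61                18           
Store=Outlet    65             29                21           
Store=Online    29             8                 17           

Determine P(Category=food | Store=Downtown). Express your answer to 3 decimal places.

0.556

Total with Store=Downtown: 60 + 42 + 6 = 108.
P(Category=food | Store=Downtown) = 60/108 = 0.556.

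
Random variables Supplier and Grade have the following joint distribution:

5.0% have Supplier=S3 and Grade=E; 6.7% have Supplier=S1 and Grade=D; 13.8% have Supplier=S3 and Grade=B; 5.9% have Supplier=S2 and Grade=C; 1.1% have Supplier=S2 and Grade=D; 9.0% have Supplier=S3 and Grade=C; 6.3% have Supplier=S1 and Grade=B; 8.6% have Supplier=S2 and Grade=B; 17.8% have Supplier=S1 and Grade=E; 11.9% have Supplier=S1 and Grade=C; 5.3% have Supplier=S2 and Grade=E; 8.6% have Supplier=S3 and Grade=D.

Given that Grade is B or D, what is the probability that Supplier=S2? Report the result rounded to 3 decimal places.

0.215

P(Grade=B) = 0.063 + 0.086 + 0.138 = 0.287.
P(Grade=D) = 0.067 + 0.011 + 0.086 = 0.164.
P(Grade ∈ {B, D}) = 0.287 + 0.164 = 0.451; P(Supplier=S2, Grade ∈ {B, D}) = 0.086 + 0.011 = 0.097.
P(Supplier=S2 | Grade ∈ {B, D}) = 0.097/0.451 = 0.215.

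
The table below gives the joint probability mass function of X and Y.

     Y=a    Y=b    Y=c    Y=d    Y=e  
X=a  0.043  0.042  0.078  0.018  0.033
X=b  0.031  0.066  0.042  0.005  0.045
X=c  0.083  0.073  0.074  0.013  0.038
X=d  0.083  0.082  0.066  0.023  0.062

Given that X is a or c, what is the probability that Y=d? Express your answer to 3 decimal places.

P(X=a) = 0.043 + 0.042 + 0.078 + 0.018 + 0.033 = 0.214.
P(X=c) = 0.083 + 0.073 + 0.074 + 0.013 + 0.038 = 0.281.
P(X ∈ {a, c}) = 0.214 + 0.281 = 0.495; P(Y=d, X ∈ {a, c}) = 0.018 + 0.013 = 0.031.
P(Y=d | X ∈ {a, c}) = 0.031/0.495 = 0.063.

0.063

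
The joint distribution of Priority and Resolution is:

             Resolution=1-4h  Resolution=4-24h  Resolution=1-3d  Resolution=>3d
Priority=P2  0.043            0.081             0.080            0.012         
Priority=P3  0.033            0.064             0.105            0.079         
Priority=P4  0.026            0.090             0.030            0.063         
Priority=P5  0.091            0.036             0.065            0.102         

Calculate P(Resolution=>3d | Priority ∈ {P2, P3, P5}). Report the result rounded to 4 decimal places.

P(Priority=P2) = 0.043 + 0.081 + 0.080 + 0.012 = 0.216.
P(Priority=P3) = 0.033 + 0.064 + 0.105 + 0.079 = 0.281.
P(Priority=P5) = 0.091 + 0.036 + 0.065 + 0.102 = 0.294.
P(Priority ∈ {P2, P3, P5}) = 0.216 + 0.281 + 0.294 = 0.791; P(Resolution=>3d, Priority ∈ {P2, P3, P5}) = 0.012 + 0.079 + 0.102 = 0.193.
P(Resolution=>3d | Priority ∈ {P2, P3, P5}) = 0.193/0.791 = 0.2440.

0.2440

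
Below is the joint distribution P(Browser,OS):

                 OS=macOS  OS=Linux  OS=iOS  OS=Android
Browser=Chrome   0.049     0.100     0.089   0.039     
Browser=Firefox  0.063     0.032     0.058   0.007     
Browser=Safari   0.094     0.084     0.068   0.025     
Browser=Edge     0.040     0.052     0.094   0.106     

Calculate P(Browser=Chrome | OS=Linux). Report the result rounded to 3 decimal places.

P(OS=Linux) = 0.100 + 0.032 + 0.084 + 0.052 = 0.268.
P(Browser=Chrome | OS=Linux) = 0.100/0.268 = 0.373.

0.373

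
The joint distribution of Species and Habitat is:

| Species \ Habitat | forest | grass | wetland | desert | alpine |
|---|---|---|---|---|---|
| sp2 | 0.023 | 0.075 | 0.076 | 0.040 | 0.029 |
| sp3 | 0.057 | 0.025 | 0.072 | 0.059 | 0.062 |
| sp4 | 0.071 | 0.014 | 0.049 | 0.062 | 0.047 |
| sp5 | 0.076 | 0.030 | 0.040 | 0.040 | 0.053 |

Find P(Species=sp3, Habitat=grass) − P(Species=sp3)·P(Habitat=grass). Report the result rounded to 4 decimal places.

P(Species=sp3) = 0.057 + 0.025 + 0.072 + 0.059 + 0.062 = 0.275.
P(Habitat=grass) = 0.075 + 0.025 + 0.014 + 0.030 = 0.144.
P(Species=sp3, Habitat=grass) − P(Species=sp3)P(Habitat=grass) = 0.025 − 0.275×0.144 = -0.0146.

-0.0146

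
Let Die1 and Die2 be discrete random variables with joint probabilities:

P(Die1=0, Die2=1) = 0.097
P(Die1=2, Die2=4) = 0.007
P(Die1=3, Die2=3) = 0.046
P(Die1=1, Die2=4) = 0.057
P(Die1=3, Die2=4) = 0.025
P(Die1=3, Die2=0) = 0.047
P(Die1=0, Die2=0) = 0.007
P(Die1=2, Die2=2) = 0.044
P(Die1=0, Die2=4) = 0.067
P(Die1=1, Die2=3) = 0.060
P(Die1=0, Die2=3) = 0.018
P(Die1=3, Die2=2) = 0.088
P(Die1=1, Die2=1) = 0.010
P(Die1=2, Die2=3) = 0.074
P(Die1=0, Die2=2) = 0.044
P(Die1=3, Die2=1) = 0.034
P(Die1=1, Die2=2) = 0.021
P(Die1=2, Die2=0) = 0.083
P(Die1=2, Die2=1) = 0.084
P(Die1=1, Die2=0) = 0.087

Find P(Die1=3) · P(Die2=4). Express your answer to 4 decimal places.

P(Die1=3) = 0.047 + 0.034 + 0.088 + 0.046 + 0.025 = 0.240.
P(Die2=4) = 0.067 + 0.057 + 0.007 + 0.025 = 0.156.
Product: 0.240 × 0.156 = 0.0374.

0.0374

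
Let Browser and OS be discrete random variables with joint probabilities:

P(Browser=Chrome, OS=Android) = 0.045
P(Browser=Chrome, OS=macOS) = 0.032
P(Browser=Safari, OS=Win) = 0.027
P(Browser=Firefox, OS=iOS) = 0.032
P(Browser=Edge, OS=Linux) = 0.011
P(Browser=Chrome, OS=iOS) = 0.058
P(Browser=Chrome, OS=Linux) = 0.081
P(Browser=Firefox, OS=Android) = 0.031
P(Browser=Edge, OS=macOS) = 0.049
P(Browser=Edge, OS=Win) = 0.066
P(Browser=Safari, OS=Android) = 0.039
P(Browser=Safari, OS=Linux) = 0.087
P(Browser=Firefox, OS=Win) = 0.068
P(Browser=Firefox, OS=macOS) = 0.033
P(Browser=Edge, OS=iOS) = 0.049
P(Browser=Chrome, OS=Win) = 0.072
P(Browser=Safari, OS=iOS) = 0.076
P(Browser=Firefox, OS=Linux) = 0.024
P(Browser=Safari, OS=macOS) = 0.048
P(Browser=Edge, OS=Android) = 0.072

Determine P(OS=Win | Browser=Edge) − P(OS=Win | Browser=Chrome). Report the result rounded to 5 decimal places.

0.01721

P(Browser=Edge) = 0.066 + 0.049 + 0.011 + 0.049 + 0.072 = 0.247; P(OS=Win | Browser=Edge) = 0.066/0.247 = 0.267206.
P(Browser=Chrome) = 0.072 + 0.032 + 0.081 + 0.058 + 0.045 = 0.288; P(OS=Win | Browser=Chrome) = 0.072/0.288 = 0.250000.
Difference = 0.01721.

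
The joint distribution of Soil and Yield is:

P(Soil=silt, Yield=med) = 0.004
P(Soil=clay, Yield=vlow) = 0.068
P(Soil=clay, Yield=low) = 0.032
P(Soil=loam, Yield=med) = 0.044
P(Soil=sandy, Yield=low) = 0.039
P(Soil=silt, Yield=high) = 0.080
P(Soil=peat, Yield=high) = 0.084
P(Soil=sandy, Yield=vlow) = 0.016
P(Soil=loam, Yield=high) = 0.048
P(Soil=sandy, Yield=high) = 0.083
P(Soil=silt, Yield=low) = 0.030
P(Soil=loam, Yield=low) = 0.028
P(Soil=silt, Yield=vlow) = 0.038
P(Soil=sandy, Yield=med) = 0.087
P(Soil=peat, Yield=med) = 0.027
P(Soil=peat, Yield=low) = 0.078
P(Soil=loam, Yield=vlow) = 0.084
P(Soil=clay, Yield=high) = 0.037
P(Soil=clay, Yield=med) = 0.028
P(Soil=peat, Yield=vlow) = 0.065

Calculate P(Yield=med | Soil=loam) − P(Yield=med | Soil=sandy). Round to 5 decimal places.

-0.17098

P(Soil=loam) = 0.084 + 0.028 + 0.044 + 0.048 = 0.204; P(Yield=med | Soil=loam) = 0.044/0.204 = 0.215686.
P(Soil=sandy) = 0.016 + 0.039 + 0.087 + 0.083 = 0.225; P(Yield=med | Soil=sandy) = 0.087/0.225 = 0.386667.
Difference = -0.17098.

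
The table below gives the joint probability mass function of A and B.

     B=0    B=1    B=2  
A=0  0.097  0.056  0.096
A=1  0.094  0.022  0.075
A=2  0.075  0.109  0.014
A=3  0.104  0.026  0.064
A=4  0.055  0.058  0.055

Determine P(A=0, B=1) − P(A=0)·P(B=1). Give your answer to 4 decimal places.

P(A=0) = 0.097 + 0.056 + 0.096 = 0.249.
P(B=1) = 0.056 + 0.022 + 0.109 + 0.026 + 0.058 = 0.271.
P(A=0, B=1) − P(A=0)P(B=1) = 0.056 − 0.249×0.271 = -0.0115.

-0.0115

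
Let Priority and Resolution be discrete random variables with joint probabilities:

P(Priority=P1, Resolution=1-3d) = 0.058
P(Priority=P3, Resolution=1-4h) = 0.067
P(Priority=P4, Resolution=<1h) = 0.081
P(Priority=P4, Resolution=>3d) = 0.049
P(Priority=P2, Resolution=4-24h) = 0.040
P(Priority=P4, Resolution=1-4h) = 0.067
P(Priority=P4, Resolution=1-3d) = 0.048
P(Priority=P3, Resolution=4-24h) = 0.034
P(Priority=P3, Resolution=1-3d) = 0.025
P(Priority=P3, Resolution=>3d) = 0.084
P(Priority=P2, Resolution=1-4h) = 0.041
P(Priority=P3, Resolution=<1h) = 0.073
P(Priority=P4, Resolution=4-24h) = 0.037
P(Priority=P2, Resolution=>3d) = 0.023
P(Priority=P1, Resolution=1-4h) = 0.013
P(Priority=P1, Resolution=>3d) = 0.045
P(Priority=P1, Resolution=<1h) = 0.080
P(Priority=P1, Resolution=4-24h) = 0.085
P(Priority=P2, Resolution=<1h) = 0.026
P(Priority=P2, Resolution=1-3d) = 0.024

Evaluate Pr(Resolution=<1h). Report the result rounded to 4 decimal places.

P(Resolution=<1h) = 0.080 + 0.026 + 0.073 + 0.081 = 0.260.

0.2600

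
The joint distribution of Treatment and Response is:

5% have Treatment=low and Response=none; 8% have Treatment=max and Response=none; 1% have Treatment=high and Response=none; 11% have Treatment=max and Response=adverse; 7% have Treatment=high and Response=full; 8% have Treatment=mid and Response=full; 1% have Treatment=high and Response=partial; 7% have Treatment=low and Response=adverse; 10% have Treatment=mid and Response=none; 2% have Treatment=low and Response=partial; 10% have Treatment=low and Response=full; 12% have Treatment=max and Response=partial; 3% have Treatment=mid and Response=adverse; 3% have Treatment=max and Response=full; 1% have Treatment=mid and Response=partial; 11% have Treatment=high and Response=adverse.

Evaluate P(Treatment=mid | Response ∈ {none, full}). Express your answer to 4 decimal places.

0.3462

P(Response=none) = 0.05 + 0.10 + 0.01 + 0.08 = 0.24.
P(Response=full) = 0.10 + 0.08 + 0.07 + 0.03 = 0.28.
P(Response ∈ {none, full}) = 0.24 + 0.28 = 0.52; P(Treatment=mid, Response ∈ {none, full}) = 0.10 + 0.08 = 0.18.
P(Treatment=mid | Response ∈ {none, full}) = 0.18/0.52 = 0.3462.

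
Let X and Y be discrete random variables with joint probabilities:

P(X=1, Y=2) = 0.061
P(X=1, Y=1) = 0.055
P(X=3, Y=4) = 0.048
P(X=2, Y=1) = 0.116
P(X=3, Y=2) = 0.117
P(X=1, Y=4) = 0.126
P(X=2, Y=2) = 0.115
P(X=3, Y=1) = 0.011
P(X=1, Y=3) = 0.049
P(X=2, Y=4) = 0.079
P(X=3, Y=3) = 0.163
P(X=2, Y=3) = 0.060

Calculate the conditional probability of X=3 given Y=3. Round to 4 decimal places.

P(Y=3) = 0.049 + 0.060 + 0.163 = 0.272.
P(X=3 | Y=3) = 0.163/0.272 = 0.5993.

0.5993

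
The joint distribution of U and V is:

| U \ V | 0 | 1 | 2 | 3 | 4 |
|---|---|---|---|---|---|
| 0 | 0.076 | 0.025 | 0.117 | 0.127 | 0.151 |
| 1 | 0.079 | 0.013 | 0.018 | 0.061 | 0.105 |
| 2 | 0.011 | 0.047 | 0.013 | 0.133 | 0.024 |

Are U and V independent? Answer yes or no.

no

P(U=2) = 0.228 and P(V=3) = 0.321, so their product is 0.07319, but P(U=2, V=3) = 0.133. Since these differ, U and V are not independent.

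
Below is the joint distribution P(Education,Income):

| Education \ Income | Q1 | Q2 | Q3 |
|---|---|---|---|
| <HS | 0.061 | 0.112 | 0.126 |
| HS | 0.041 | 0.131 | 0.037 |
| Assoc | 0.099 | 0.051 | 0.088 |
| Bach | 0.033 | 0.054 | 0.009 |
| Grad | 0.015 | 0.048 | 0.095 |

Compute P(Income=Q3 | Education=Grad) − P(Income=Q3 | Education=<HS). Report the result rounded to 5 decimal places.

0.17986

P(Education=Grad) = 0.015 + 0.048 + 0.095 = 0.158; P(Income=Q3 | Education=Grad) = 0.095/0.158 = 0.601266.
P(Education=<HS) = 0.061 + 0.112 + 0.126 = 0.299; P(Income=Q3 | Education=<HS) = 0.126/0.299 = 0.421405.
Difference = 0.17986.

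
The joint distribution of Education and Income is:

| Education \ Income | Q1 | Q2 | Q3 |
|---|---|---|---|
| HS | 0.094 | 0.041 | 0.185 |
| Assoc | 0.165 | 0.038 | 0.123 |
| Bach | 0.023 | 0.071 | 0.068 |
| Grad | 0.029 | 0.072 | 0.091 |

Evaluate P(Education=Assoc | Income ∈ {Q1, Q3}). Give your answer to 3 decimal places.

0.370

P(Income=Q1) = 0.094 + 0.165 + 0.023 + 0.029 = 0.311.
P(Income=Q3) = 0.185 + 0.123 + 0.068 + 0.091 = 0.467.
P(Income ∈ {Q1, Q3}) = 0.311 + 0.467 = 0.778; P(Education=Assoc, Income ∈ {Q1, Q3}) = 0.165 + 0.123 = 0.288.
P(Education=Assoc | Income ∈ {Q1, Q3}) = 0.288/0.778 = 0.370.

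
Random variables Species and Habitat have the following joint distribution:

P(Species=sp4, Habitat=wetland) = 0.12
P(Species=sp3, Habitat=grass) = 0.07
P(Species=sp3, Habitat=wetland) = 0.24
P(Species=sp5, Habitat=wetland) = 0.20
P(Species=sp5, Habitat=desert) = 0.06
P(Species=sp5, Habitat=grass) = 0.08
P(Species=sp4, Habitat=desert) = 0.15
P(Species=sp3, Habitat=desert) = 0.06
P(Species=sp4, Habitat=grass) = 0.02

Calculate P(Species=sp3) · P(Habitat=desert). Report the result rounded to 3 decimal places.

0.100

P(Species=sp3) = 0.07 + 0.24 + 0.06 = 0.37.
P(Habitat=desert) = 0.06 + 0.15 + 0.06 = 0.27.
Product: 0.37 × 0.27 = 0.100.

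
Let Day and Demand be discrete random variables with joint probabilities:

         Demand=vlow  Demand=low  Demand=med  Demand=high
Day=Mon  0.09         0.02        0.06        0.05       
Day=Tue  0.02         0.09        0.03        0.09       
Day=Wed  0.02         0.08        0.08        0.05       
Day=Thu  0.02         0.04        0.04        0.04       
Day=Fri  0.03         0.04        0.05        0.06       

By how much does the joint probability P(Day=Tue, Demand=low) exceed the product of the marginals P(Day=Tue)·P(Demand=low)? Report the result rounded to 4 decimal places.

P(Day=Tue) = 0.02 + 0.09 + 0.03 + 0.09 = 0.23.
P(Demand=low) = 0.02 + 0.09 + 0.08 + 0.04 + 0.04 = 0.27.
P(Day=Tue, Demand=low) − P(Day=Tue)P(Demand=low) = 0.09 − 0.23×0.27 = 0.0279.

0.0279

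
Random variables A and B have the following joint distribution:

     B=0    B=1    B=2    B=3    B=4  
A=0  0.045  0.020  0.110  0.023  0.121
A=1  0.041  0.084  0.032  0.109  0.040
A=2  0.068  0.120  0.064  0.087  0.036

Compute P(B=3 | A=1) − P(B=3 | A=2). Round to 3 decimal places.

0.124

P(A=1) = 0.041 + 0.084 + 0.032 + 0.109 + 0.040 = 0.306; P(B=3 | A=1) = 0.109/0.306 = 0.3562.
P(A=2) = 0.068 + 0.120 + 0.064 + 0.087 + 0.036 = 0.375; P(B=3 | A=2) = 0.087/0.375 = 0.2320.
Difference = 0.124.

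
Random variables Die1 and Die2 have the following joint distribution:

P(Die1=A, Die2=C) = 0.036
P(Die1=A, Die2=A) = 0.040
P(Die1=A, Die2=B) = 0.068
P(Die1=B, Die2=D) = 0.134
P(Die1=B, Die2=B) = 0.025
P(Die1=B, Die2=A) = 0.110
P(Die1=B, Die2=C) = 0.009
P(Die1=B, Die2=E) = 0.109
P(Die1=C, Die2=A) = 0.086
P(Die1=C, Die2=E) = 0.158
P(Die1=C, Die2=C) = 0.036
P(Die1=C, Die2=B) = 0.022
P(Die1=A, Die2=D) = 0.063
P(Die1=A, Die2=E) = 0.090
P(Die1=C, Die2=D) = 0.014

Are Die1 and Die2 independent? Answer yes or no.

no

P(Die1=C) = 0.316 and P(Die2=D) = 0.211, so their product is 0.06668, but P(Die1=C, Die2=D) = 0.014. Since these differ, Die1 and Die2 are not independent.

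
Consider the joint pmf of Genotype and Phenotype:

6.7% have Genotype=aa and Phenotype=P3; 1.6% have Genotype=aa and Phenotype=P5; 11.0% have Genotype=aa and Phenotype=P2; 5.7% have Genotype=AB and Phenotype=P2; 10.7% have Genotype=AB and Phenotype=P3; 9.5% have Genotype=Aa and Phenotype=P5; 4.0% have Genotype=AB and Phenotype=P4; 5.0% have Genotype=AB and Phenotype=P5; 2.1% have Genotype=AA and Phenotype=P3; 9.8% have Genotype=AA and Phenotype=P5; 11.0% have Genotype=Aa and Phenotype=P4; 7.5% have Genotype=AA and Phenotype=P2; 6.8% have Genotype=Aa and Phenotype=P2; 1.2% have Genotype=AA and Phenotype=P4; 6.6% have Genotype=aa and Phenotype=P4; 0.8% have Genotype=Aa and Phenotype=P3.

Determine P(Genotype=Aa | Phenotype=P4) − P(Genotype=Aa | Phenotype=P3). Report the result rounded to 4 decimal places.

0.4430

P(Phenotype=P4) = 0.012 + 0.110 + 0.066 + 0.040 = 0.228; P(Genotype=Aa | Phenotype=P4) = 0.110/0.228 = 0.48246.
P(Phenotype=P3) = 0.021 + 0.008 + 0.067 + 0.107 = 0.203; P(Genotype=Aa | Phenotype=P3) = 0.008/0.203 = 0.03941.
Difference = 0.4430.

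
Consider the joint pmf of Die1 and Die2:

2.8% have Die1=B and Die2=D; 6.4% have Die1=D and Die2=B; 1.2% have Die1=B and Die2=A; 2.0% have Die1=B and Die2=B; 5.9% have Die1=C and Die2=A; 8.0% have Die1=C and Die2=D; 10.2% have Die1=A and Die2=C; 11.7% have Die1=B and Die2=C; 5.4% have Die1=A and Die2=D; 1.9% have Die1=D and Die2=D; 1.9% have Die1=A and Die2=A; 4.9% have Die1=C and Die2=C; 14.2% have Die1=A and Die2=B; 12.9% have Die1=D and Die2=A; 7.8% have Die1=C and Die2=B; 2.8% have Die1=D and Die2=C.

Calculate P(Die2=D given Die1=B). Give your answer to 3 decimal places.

P(Die1=B) = 0.012 + 0.020 + 0.117 + 0.028 = 0.177.
P(Die2=D | Die1=B) = 0.028/0.177 = 0.158.

0.158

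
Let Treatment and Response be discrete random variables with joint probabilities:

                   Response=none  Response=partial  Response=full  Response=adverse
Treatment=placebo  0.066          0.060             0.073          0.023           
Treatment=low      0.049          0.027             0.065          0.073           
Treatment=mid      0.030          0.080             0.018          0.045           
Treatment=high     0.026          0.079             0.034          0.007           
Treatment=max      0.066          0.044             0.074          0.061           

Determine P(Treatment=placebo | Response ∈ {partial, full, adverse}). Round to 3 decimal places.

0.204

P(Response=partial) = 0.060 + 0.027 + 0.080 + 0.079 + 0.044 = 0.290.
P(Response=full) = 0.073 + 0.065 + 0.018 + 0.034 + 0.074 = 0.264.
P(Response=adverse) = 0.023 + 0.073 + 0.045 + 0.007 + 0.061 = 0.209.
P(Response ∈ {partial, full, adverse}) = 0.290 + 0.264 + 0.209 = 0.763; P(Treatment=placebo, Response ∈ {partial, full, adverse}) = 0.060 + 0.073 + 0.023 = 0.156.
P(Treatment=placebo | Response ∈ {partial, full, adverse}) = 0.156/0.763 = 0.204.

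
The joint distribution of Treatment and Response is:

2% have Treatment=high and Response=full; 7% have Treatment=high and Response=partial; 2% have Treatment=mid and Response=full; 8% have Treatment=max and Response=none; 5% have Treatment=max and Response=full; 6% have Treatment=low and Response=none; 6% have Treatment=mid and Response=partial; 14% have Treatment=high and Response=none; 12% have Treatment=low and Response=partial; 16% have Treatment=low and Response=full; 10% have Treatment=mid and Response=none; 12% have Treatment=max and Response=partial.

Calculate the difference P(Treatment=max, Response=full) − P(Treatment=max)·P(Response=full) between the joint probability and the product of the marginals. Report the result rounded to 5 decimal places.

-0.01250

P(Treatment=max) = 0.08 + 0.12 + 0.05 = 0.25.
P(Response=full) = 0.16 + 0.02 + 0.02 + 0.05 = 0.25.
P(Treatment=max, Response=full) − P(Treatment=max)P(Response=full) = 0.05 − 0.25×0.25 = -0.01250.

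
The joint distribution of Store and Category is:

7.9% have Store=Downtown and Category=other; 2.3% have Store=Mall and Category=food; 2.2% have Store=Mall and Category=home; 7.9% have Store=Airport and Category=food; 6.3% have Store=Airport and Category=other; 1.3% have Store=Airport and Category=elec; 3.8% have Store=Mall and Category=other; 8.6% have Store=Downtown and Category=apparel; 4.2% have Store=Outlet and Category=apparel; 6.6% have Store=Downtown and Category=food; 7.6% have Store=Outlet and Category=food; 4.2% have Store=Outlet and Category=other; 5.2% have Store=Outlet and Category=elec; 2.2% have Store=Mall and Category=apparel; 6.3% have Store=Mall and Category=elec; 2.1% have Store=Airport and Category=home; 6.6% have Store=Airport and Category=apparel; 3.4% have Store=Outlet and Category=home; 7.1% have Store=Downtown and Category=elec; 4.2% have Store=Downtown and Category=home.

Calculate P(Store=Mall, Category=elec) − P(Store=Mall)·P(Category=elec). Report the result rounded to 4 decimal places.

P(Store=Mall) = 0.023 + 0.022 + 0.063 + 0.022 + 0.038 = 0.168.
P(Category=elec) = 0.071 + 0.063 + 0.013 + 0.052 = 0.199.
P(Store=Mall, Category=elec) − P(Store=Mall)P(Category=elec) = 0.063 − 0.168×0.199 = 0.0296.

0.0296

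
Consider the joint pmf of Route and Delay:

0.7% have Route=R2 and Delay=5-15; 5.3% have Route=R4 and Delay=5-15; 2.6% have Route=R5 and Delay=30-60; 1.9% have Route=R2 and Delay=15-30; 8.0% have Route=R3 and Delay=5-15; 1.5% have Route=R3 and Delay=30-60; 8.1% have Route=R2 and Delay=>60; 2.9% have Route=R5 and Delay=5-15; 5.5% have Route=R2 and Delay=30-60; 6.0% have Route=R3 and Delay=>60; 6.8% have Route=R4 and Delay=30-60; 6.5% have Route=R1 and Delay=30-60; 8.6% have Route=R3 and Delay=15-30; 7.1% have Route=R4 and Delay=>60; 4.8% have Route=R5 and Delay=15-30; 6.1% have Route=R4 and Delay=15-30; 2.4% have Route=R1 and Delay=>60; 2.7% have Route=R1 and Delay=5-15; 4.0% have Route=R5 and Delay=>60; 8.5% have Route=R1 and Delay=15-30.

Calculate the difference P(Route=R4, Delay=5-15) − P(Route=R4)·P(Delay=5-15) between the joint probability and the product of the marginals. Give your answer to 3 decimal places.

P(Route=R4) = 0.053 + 0.061 + 0.068 + 0.071 = 0.253.
P(Delay=5-15) = 0.027 + 0.007 + 0.080 + 0.053 + 0.029 = 0.196.
P(Route=R4, Delay=5-15) − P(Route=R4)P(Delay=5-15) = 0.053 − 0.253×0.196 = 0.003.

0.003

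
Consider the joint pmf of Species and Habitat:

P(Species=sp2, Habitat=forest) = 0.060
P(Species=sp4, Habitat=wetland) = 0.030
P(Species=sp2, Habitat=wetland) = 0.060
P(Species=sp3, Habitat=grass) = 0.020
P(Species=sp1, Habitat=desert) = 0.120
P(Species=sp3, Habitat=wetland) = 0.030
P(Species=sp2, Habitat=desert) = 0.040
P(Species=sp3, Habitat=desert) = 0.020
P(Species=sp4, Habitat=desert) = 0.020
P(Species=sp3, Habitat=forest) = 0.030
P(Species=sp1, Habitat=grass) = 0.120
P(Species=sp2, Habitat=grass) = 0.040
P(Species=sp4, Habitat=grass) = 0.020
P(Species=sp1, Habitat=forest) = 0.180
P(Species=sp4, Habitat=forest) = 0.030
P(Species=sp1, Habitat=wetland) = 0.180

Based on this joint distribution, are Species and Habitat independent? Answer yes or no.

yes

Every cell satisfies P(Species,Habitat) = P(Species)·P(Habitat). For instance P(Species=sp4) = 0.100, P(Habitat=desert) = 0.200, and 0.100×0.200 = 0.020 matches the joint entry. So Species and Habitat are independent.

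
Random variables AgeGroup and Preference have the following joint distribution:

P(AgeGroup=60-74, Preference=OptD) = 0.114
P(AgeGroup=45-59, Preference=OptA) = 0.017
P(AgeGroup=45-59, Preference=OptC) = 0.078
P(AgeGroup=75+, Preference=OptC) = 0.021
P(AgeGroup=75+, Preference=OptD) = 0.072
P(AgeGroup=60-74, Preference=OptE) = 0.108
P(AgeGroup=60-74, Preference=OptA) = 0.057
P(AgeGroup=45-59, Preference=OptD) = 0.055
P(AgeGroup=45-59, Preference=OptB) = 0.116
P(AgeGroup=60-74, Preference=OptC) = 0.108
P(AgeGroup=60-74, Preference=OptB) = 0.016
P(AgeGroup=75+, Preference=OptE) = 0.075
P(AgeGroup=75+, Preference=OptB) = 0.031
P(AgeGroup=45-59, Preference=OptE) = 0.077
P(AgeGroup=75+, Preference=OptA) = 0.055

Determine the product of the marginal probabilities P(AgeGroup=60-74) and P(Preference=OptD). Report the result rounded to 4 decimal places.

P(AgeGroup=60-74) = 0.057 + 0.016 + 0.108 + 0.114 + 0.108 = 0.403.
P(Preference=OptD) = 0.055 + 0.114 + 0.072 = 0.241.
Product: 0.403 × 0.241 = 0.0971.

0.0971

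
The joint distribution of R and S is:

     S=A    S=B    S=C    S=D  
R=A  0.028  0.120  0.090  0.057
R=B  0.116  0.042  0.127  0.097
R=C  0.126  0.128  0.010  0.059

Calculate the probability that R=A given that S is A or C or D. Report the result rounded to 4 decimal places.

0.2465

P(S=A) = 0.028 + 0.116 + 0.126 = 0.270.
P(S=C) = 0.090 + 0.127 + 0.010 = 0.227.
P(S=D) = 0.057 + 0.097 + 0.059 = 0.213.
P(S ∈ {A, C, D}) = 0.270 + 0.227 + 0.213 = 0.710; P(R=A, S ∈ {A, C, D}) = 0.028 + 0.090 + 0.057 = 0.175.
P(R=A | S ∈ {A, C, D}) = 0.175/0.710 = 0.2465.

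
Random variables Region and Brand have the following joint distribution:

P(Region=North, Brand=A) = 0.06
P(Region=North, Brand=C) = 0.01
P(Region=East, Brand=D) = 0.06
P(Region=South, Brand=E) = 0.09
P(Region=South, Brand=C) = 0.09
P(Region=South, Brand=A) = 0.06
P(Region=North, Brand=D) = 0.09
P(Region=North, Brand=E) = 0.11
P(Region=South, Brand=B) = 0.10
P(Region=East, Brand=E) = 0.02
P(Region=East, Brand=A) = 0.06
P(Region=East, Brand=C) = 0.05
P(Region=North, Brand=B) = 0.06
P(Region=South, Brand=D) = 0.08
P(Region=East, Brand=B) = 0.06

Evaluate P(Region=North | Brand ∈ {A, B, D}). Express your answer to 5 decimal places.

0.33333

P(Brand=A) = 0.06 + 0.06 + 0.06 = 0.18.
P(Brand=B) = 0.06 + 0.10 + 0.06 = 0.22.
P(Brand=D) = 0.09 + 0.08 + 0.06 = 0.23.
P(Brand ∈ {A, B, D}) = 0.18 + 0.22 + 0.23 = 0.63; P(Region=North, Brand ∈ {A, B, D}) = 0.06 + 0.06 + 0.09 = 0.21.
P(Region=North | Brand ∈ {A, B, D}) = 0.21/0.63 = 0.33333.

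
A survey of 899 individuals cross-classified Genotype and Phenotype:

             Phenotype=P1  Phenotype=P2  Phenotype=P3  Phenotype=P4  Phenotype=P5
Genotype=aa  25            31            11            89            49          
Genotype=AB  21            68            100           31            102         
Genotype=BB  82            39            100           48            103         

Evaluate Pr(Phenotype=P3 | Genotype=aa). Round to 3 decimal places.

Total with Genotype=aa: 25 + 31 + 11 + 89 + 49 = 205.
P(Phenotype=P3 | Genotype=aa) = 11/205 = 0.054.

0.054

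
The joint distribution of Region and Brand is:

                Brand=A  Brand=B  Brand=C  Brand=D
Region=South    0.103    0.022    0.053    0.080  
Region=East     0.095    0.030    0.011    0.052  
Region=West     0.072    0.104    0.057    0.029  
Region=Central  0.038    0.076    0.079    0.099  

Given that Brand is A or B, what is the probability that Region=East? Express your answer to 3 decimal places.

0.231

P(Brand=A) = 0.103 + 0.095 + 0.072 + 0.038 = 0.308.
P(Brand=B) = 0.022 + 0.030 + 0.104 + 0.076 = 0.232.
P(Brand ∈ {A, B}) = 0.308 + 0.232 = 0.540; P(Region=East, Brand ∈ {A, B}) = 0.095 + 0.030 = 0.125.
P(Region=East | Brand ∈ {A, B}) = 0.125/0.540 = 0.231.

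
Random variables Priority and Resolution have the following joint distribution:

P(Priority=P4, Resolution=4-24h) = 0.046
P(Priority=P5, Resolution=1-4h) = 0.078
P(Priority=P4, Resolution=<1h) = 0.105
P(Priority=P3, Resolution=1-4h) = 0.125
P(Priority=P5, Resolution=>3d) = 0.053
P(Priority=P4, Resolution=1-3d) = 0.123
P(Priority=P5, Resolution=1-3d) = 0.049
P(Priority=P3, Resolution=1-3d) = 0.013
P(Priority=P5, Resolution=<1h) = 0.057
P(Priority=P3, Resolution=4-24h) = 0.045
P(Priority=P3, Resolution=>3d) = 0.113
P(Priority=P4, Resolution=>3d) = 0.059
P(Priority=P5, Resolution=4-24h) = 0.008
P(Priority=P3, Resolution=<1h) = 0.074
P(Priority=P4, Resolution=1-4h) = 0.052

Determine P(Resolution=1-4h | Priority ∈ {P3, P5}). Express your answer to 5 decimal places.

0.33008

P(Priority=P3) = 0.074 + 0.125 + 0.045 + 0.013 + 0.113 = 0.370.
P(Priority=P5) = 0.057 + 0.078 + 0.008 + 0.049 + 0.053 = 0.245.
P(Priority ∈ {P3, P5}) = 0.370 + 0.245 = 0.615; P(Resolution=1-4h, Priority ∈ {P3, P5}) = 0.125 + 0.078 = 0.203.
P(Resolution=1-4h | Priority ∈ {P3, P5}) = 0.203/0.615 = 0.33008.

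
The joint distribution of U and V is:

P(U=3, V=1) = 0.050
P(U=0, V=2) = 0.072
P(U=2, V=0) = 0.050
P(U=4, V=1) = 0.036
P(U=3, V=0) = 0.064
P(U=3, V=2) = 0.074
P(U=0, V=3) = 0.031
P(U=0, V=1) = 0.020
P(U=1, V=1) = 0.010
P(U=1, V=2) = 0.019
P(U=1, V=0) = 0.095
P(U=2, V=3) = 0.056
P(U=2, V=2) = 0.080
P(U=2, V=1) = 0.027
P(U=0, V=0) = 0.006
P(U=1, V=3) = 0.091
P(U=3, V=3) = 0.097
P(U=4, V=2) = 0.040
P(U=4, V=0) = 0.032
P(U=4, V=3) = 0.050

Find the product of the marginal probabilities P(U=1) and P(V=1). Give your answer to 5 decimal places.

0.03075

P(U=1) = 0.095 + 0.010 + 0.019 + 0.091 = 0.215.
P(V=1) = 0.020 + 0.010 + 0.027 + 0.050 + 0.036 = 0.143.
Product: 0.215 × 0.143 = 0.03075.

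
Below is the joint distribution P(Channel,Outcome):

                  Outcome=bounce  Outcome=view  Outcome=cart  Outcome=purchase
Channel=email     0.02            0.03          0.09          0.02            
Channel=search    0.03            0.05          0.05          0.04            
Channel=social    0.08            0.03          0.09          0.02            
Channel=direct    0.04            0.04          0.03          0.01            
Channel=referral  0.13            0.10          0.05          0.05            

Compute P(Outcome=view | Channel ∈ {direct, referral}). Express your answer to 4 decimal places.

P(Channel=direct) = 0.04 + 0.04 + 0.03 + 0.01 = 0.12.
P(Channel=referral) = 0.13 + 0.10 + 0.05 + 0.05 = 0.33.
P(Channel ∈ {direct, referral}) = 0.12 + 0.33 = 0.45; P(Outcome=view, Channel ∈ {direct, referral}) = 0.04 + 0.10 = 0.14.
P(Outcome=view | Channel ∈ {direct, referral}) = 0.14/0.45 = 0.3111.

0.3111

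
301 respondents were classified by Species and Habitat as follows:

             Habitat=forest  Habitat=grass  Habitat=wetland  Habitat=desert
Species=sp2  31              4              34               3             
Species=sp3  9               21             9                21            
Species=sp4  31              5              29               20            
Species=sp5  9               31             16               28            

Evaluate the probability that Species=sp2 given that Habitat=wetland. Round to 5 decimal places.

Total with Habitat=wetland: 34 + 9 + 29 + 16 = 88.
P(Species=sp2 | Habitat=wetland) = 34/88 = 0.38636.

0.38636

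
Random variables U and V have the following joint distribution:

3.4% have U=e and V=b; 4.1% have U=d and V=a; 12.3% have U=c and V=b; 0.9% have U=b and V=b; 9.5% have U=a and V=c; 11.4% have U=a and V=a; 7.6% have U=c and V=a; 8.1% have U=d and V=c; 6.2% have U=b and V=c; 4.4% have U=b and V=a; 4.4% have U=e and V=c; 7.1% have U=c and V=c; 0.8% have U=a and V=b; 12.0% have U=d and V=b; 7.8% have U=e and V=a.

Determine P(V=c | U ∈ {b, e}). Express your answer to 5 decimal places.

0.39114

P(U=b) = 0.044 + 0.009 + 0.062 = 0.115.
P(U=e) = 0.078 + 0.034 + 0.044 = 0.156.
P(U ∈ {b, e}) = 0.115 + 0.156 = 0.271; P(V=c, U ∈ {b, e}) = 0.062 + 0.044 = 0.106.
P(V=c | U ∈ {b, e}) = 0.106/0.271 = 0.39114.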